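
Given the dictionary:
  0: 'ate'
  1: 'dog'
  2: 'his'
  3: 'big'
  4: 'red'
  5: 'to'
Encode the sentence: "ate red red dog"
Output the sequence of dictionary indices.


Look up each word in the dictionary:
  'ate' -> 0
  'red' -> 4
  'red' -> 4
  'dog' -> 1

Encoded: [0, 4, 4, 1]


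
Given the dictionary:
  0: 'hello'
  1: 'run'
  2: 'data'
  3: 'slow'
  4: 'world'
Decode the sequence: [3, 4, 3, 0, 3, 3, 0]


Look up each index in the dictionary:
  3 -> 'slow'
  4 -> 'world'
  3 -> 'slow'
  0 -> 'hello'
  3 -> 'slow'
  3 -> 'slow'
  0 -> 'hello'

Decoded: "slow world slow hello slow slow hello"


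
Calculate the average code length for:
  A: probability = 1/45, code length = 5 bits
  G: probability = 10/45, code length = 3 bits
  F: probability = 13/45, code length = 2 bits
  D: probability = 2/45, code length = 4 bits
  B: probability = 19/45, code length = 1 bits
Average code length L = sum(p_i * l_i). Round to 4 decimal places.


Weighted contributions p_i * l_i:
  A: (1/45) * 5 = 5/45
  G: (10/45) * 3 = 30/45
  F: (13/45) * 2 = 26/45
  D: (2/45) * 4 = 8/45
  B: (19/45) * 1 = 19/45
Sum = (5 + 30 + 26 + 8 + 19)/45 = 88/45

L = 88/45 = 1.9556 bits/symbol


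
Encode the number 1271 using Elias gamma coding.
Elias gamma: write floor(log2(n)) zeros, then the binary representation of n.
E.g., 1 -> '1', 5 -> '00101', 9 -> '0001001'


num_bits = floor(log2(1271)) + 1 = 11
leading_zeros = num_bits - 1 = 10
binary(1271) = 10011110111

Elias gamma(1271) = '0000000000' + '10011110111' = 000000000010011110111 (21 bits)


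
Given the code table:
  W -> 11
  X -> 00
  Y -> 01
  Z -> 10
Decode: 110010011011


Decoding:
11 -> W
00 -> X
10 -> Z
01 -> Y
10 -> Z
11 -> W


Result: WXZYZW


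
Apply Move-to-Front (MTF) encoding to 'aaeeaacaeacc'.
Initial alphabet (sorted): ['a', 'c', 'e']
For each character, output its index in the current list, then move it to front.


MTF encoding:
'a': index 0 in ['a', 'c', 'e'] -> ['a', 'c', 'e']
'a': index 0 in ['a', 'c', 'e'] -> ['a', 'c', 'e']
'e': index 2 in ['a', 'c', 'e'] -> ['e', 'a', 'c']
'e': index 0 in ['e', 'a', 'c'] -> ['e', 'a', 'c']
'a': index 1 in ['e', 'a', 'c'] -> ['a', 'e', 'c']
'a': index 0 in ['a', 'e', 'c'] -> ['a', 'e', 'c']
'c': index 2 in ['a', 'e', 'c'] -> ['c', 'a', 'e']
'a': index 1 in ['c', 'a', 'e'] -> ['a', 'c', 'e']
'e': index 2 in ['a', 'c', 'e'] -> ['e', 'a', 'c']
'a': index 1 in ['e', 'a', 'c'] -> ['a', 'e', 'c']
'c': index 2 in ['a', 'e', 'c'] -> ['c', 'a', 'e']
'c': index 0 in ['c', 'a', 'e'] -> ['c', 'a', 'e']


Output: [0, 0, 2, 0, 1, 0, 2, 1, 2, 1, 2, 0]


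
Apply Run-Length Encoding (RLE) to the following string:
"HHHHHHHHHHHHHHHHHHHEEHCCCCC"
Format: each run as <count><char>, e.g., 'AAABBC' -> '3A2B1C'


Scanning runs left to right:
  i=0: run of 'H' x 19 -> '19H'
  i=19: run of 'E' x 2 -> '2E'
  i=21: run of 'H' x 1 -> '1H'
  i=22: run of 'C' x 5 -> '5C'

RLE = 19H2E1H5C


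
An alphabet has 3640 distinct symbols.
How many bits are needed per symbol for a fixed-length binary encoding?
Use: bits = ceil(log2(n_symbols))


log2(3640) = 11.8297
Bracket: 2^11 = 2048 < 3640 <= 2^12 = 4096
So ceil(log2(3640)) = 12

bits = ceil(log2(3640)) = ceil(11.8297) = 12 bits


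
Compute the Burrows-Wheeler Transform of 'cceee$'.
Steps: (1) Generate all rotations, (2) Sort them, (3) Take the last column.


Rotations (sorted):
  0: $cceee -> last char: e
  1: cceee$ -> last char: $
  2: ceee$c -> last char: c
  3: e$ccee -> last char: e
  4: ee$cce -> last char: e
  5: eee$cc -> last char: c


BWT = e$ceec


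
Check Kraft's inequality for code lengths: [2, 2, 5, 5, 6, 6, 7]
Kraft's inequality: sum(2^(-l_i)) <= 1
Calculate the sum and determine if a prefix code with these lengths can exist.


Sum = 2^(-2) + 2^(-2) + 2^(-5) + 2^(-5) + 2^(-6) + 2^(-6) + 2^(-7)
    = 0.25 + 0.25 + 0.03125 + 0.03125 + 0.015625 + 0.015625 + 0.0078125
    = 77/128 = 0.6015625
Since 0.6015625 <= 1, Kraft's inequality IS satisfied.
A prefix code with these lengths CAN exist.

Kraft sum = 0.6015625. Satisfied.


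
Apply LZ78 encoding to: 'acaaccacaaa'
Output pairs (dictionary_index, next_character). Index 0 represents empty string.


LZ78 encoding steps:
Dictionary: {0: ''}
Step 1: w='' (idx 0), next='a' -> output (0, 'a'), add 'a' as idx 1
Step 2: w='' (idx 0), next='c' -> output (0, 'c'), add 'c' as idx 2
Step 3: w='a' (idx 1), next='a' -> output (1, 'a'), add 'aa' as idx 3
Step 4: w='c' (idx 2), next='c' -> output (2, 'c'), add 'cc' as idx 4
Step 5: w='a' (idx 1), next='c' -> output (1, 'c'), add 'ac' as idx 5
Step 6: w='aa' (idx 3), next='a' -> output (3, 'a'), add 'aaa' as idx 6


Encoded: [(0, 'a'), (0, 'c'), (1, 'a'), (2, 'c'), (1, 'c'), (3, 'a')]


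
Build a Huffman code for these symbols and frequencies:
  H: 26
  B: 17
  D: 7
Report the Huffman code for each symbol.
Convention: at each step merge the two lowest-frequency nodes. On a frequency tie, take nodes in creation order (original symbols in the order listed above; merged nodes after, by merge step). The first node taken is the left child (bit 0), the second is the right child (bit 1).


Huffman tree construction:
Step 1: Merge D(7) + B(17) = 24
Step 2: Merge (D+B)(24) + H(26) = 50
Read each symbol's code off the tree from the root (left child = 0, right child = 1).

Codes:
  H: 1 (length 1)
  B: 01 (length 2)
  D: 00 (length 2)
Average code length: 74/50 = 1.4800 bits/symbol


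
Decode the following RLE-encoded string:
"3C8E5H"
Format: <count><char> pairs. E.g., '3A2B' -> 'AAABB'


Expanding each <count><char> pair:
  3C -> 'CCC'
  8E -> 'EEEEEEEE'
  5H -> 'HHHHH'

Decoded = CCCEEEEEEEEHHHHH


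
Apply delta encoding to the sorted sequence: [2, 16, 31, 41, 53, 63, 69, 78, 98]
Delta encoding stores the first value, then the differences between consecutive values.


First value: 2
Deltas:
  16 - 2 = 14
  31 - 16 = 15
  41 - 31 = 10
  53 - 41 = 12
  63 - 53 = 10
  69 - 63 = 6
  78 - 69 = 9
  98 - 78 = 20


Delta encoded: [2, 14, 15, 10, 12, 10, 6, 9, 20]


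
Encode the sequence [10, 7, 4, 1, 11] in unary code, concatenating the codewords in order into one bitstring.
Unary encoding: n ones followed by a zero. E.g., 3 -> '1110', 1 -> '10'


Encode each number as n ones followed by a terminating 0:
  10 -> 11111111110 (11 bits)
  7 -> 11111110 (8 bits)
  4 -> 11110 (5 bits)
  1 -> 10 (2 bits)
  11 -> 111111111110 (12 bits)
Total length = 11 + 8 + 5 + 2 + 12 = 38 bits.

Unary([10, 7, 4, 1, 11]) = 11111111110111111101111010111111111110 (38 bits)


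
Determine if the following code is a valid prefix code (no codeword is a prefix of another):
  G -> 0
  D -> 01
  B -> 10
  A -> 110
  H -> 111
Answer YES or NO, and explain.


Checking each pair (does one codeword prefix another?):
  G='0' vs D='01': prefix -- VIOLATION

NO -- this is NOT a valid prefix code. G (0) is a prefix of D (01).


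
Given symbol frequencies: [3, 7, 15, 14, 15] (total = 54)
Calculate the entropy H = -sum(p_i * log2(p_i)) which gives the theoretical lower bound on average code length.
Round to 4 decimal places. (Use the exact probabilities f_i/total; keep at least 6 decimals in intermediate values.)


Per-symbol terms -p_i * log2(p_i) with p_i = f_i/54:
  p = 3/54 = 0.055556: log2(p) = -4.169925, -p*log2(p) = 0.231663
  p = 7/54 = 0.129630: log2(p) = -2.947533, -p*log2(p) = 0.382088
  p = 15/54 = 0.277778: log2(p) = -1.847997, -p*log2(p) = 0.513332
  p = 14/54 = 0.259259: log2(p) = -1.947533, -p*log2(p) = 0.504916
  p = 15/54 = 0.277778: log2(p) = -1.847997, -p*log2(p) = 0.513332
H = 0.231663 + 0.382088 + 0.513332 + 0.504916 + 0.513332 = 2.145331

H = 2.1453 bits/symbol


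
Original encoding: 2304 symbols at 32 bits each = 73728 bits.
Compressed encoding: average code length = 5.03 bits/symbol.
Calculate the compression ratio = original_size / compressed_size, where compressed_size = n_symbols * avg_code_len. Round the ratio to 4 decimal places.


original_size = n_symbols * orig_bits = 2304 * 32 = 73728 bits
compressed_size = n_symbols * avg_code_len = 2304 * 5.03 = 11589.12 bits
ratio = original_size / compressed_size = 73728 / 11589.12 = 6.3618

Compression ratio = 6.3618


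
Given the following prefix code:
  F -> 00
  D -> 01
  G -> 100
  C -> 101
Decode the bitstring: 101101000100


Decoding step by step:
Bits 101 -> C
Bits 101 -> C
Bits 00 -> F
Bits 01 -> D
Bits 00 -> F


Decoded message: CCFDF


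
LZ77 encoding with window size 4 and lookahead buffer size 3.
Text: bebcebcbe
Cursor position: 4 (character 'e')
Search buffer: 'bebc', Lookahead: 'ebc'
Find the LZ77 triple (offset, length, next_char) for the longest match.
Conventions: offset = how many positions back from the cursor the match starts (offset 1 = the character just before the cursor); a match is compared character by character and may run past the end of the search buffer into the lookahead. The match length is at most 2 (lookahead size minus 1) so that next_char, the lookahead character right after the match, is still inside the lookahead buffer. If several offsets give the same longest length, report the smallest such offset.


Try each offset into the search buffer:
  offset=1 (pos 3, char 'c'): match length 0
  offset=2 (pos 2, char 'b'): match length 0
  offset=3 (pos 1, char 'e'): match length 2
  offset=4 (pos 0, char 'b'): match length 0
Longest match has length 2 at offset 3.
next_char = character at position 4 + 2 = 6 -> 'c'

Best match: offset=3, length=2 (matching 'eb' starting at position 1)
LZ77 triple: (3, 2, 'c')


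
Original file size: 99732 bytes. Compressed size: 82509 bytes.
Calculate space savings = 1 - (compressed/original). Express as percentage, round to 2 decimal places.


ratio = compressed/original = 82509/99732 = 0.827307
savings = 1 - ratio = 1 - 0.827307 = 0.172693
as a percentage: 0.172693 * 100 = 17.27%

Space savings = 1 - 82509/99732 = 17.27%


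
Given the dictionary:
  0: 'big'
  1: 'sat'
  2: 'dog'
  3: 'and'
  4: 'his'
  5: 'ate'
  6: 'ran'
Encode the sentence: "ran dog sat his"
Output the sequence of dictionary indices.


Look up each word in the dictionary:
  'ran' -> 6
  'dog' -> 2
  'sat' -> 1
  'his' -> 4

Encoded: [6, 2, 1, 4]


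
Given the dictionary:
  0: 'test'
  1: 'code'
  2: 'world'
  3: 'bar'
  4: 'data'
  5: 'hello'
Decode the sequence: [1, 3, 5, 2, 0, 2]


Look up each index in the dictionary:
  1 -> 'code'
  3 -> 'bar'
  5 -> 'hello'
  2 -> 'world'
  0 -> 'test'
  2 -> 'world'

Decoded: "code bar hello world test world"


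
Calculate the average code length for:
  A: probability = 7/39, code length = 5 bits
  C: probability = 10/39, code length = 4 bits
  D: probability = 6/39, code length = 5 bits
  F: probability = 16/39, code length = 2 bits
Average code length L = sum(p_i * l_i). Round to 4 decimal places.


Weighted contributions p_i * l_i:
  A: (7/39) * 5 = 35/39
  C: (10/39) * 4 = 40/39
  D: (6/39) * 5 = 30/39
  F: (16/39) * 2 = 32/39
Sum = (35 + 40 + 30 + 32)/39 = 137/39

L = 137/39 = 3.5128 bits/symbol


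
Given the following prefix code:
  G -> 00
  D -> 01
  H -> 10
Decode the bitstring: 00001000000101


Decoding step by step:
Bits 00 -> G
Bits 00 -> G
Bits 10 -> H
Bits 00 -> G
Bits 00 -> G
Bits 01 -> D
Bits 01 -> D


Decoded message: GGHGGDD


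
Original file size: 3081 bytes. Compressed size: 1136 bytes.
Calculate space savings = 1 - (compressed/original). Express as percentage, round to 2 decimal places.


ratio = compressed/original = 1136/3081 = 0.368711
savings = 1 - ratio = 1 - 0.368711 = 0.631289
as a percentage: 0.631289 * 100 = 63.13%

Space savings = 1 - 1136/3081 = 63.13%


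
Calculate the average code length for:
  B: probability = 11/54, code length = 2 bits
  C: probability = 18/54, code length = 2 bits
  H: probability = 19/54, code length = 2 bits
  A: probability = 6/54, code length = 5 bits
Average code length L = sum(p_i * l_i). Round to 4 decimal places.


Weighted contributions p_i * l_i:
  B: (11/54) * 2 = 22/54
  C: (18/54) * 2 = 36/54
  H: (19/54) * 2 = 38/54
  A: (6/54) * 5 = 30/54
Sum = (22 + 36 + 38 + 30)/54 = 126/54

L = 126/54 = 2.3333 bits/symbol


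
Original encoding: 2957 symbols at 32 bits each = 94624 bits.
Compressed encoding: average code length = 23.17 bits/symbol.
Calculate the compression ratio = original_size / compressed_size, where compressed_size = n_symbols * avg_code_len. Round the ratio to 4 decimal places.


original_size = n_symbols * orig_bits = 2957 * 32 = 94624 bits
compressed_size = n_symbols * avg_code_len = 2957 * 23.17 = 68513.69 bits
ratio = original_size / compressed_size = 94624 / 68513.69 = 1.3811

Compression ratio = 1.3811


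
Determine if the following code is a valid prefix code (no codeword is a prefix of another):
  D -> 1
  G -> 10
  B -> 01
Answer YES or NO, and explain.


Checking each pair (does one codeword prefix another?):
  D='1' vs G='10': prefix -- VIOLATION

NO -- this is NOT a valid prefix code. D (1) is a prefix of G (10).


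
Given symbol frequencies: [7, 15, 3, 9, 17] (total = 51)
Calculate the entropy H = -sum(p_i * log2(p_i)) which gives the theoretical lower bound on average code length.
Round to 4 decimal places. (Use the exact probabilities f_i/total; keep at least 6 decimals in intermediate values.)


Per-symbol terms -p_i * log2(p_i) with p_i = f_i/51:
  p = 7/51 = 0.137255: log2(p) = -2.865070, -p*log2(p) = 0.393245
  p = 15/51 = 0.294118: log2(p) = -1.765535, -p*log2(p) = 0.519275
  p = 3/51 = 0.058824: log2(p) = -4.087463, -p*log2(p) = 0.240439
  p = 9/51 = 0.176471: log2(p) = -2.502500, -p*log2(p) = 0.441618
  p = 17/51 = 0.333333: log2(p) = -1.584963, -p*log2(p) = 0.528321
H = 0.393245 + 0.519275 + 0.240439 + 0.441618 + 0.528321 = 2.122898

H = 2.1229 bits/symbol


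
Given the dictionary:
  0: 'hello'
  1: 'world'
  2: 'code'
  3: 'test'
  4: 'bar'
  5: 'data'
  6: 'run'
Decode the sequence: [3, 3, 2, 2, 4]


Look up each index in the dictionary:
  3 -> 'test'
  3 -> 'test'
  2 -> 'code'
  2 -> 'code'
  4 -> 'bar'

Decoded: "test test code code bar"


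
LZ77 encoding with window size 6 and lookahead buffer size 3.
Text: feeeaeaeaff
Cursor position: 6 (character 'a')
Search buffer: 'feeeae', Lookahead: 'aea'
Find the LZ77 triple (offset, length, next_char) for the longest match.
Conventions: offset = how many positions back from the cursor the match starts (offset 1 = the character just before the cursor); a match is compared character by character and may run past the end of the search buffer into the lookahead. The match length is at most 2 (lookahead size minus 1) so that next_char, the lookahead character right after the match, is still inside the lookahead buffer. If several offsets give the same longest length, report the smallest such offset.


Try each offset into the search buffer:
  offset=1 (pos 5, char 'e'): match length 0
  offset=2 (pos 4, char 'a'): match length 2
  offset=3 (pos 3, char 'e'): match length 0
  offset=4 (pos 2, char 'e'): match length 0
  offset=5 (pos 1, char 'e'): match length 0
  offset=6 (pos 0, char 'f'): match length 0
Longest match has length 2 at offset 2.
next_char = character at position 6 + 2 = 8 -> 'a'

Best match: offset=2, length=2 (matching 'ae' starting at position 4)
LZ77 triple: (2, 2, 'a')


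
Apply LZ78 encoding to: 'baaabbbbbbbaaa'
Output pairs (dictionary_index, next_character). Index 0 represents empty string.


LZ78 encoding steps:
Dictionary: {0: ''}
Step 1: w='' (idx 0), next='b' -> output (0, 'b'), add 'b' as idx 1
Step 2: w='' (idx 0), next='a' -> output (0, 'a'), add 'a' as idx 2
Step 3: w='a' (idx 2), next='a' -> output (2, 'a'), add 'aa' as idx 3
Step 4: w='b' (idx 1), next='b' -> output (1, 'b'), add 'bb' as idx 4
Step 5: w='bb' (idx 4), next='b' -> output (4, 'b'), add 'bbb' as idx 5
Step 6: w='bb' (idx 4), next='a' -> output (4, 'a'), add 'bba' as idx 6
Step 7: w='aa' (idx 3), end of input -> output (3, '')


Encoded: [(0, 'b'), (0, 'a'), (2, 'a'), (1, 'b'), (4, 'b'), (4, 'a'), (3, '')]


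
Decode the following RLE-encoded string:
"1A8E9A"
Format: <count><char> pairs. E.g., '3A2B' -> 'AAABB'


Expanding each <count><char> pair:
  1A -> 'A'
  8E -> 'EEEEEEEE'
  9A -> 'AAAAAAAAA'

Decoded = AEEEEEEEEAAAAAAAAA


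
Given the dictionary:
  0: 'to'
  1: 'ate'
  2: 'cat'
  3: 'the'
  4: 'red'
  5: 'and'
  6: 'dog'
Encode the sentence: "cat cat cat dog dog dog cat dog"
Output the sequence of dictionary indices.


Look up each word in the dictionary:
  'cat' -> 2
  'cat' -> 2
  'cat' -> 2
  'dog' -> 6
  'dog' -> 6
  'dog' -> 6
  'cat' -> 2
  'dog' -> 6

Encoded: [2, 2, 2, 6, 6, 6, 2, 6]


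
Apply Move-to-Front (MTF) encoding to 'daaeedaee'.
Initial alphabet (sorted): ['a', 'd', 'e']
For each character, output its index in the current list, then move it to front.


MTF encoding:
'd': index 1 in ['a', 'd', 'e'] -> ['d', 'a', 'e']
'a': index 1 in ['d', 'a', 'e'] -> ['a', 'd', 'e']
'a': index 0 in ['a', 'd', 'e'] -> ['a', 'd', 'e']
'e': index 2 in ['a', 'd', 'e'] -> ['e', 'a', 'd']
'e': index 0 in ['e', 'a', 'd'] -> ['e', 'a', 'd']
'd': index 2 in ['e', 'a', 'd'] -> ['d', 'e', 'a']
'a': index 2 in ['d', 'e', 'a'] -> ['a', 'd', 'e']
'e': index 2 in ['a', 'd', 'e'] -> ['e', 'a', 'd']
'e': index 0 in ['e', 'a', 'd'] -> ['e', 'a', 'd']


Output: [1, 1, 0, 2, 0, 2, 2, 2, 0]


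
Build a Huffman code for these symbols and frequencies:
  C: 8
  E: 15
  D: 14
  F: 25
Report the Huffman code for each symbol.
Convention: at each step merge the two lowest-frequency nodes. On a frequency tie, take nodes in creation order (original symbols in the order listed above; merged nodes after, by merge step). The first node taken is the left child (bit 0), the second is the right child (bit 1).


Huffman tree construction:
Step 1: Merge C(8) + D(14) = 22
Step 2: Merge E(15) + (C+D)(22) = 37
Step 3: Merge F(25) + (E+(C+D))(37) = 62
Read each symbol's code off the tree from the root (left child = 0, right child = 1).

Codes:
  C: 110 (length 3)
  E: 10 (length 2)
  D: 111 (length 3)
  F: 0 (length 1)
Average code length: 121/62 = 1.9516 bits/symbol


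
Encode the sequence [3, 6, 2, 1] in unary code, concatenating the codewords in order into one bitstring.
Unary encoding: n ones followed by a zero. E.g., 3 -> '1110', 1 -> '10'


Encode each number as n ones followed by a terminating 0:
  3 -> 1110 (4 bits)
  6 -> 1111110 (7 bits)
  2 -> 110 (3 bits)
  1 -> 10 (2 bits)
Total length = 4 + 7 + 3 + 2 = 16 bits.

Unary([3, 6, 2, 1]) = 1110111111011010 (16 bits)


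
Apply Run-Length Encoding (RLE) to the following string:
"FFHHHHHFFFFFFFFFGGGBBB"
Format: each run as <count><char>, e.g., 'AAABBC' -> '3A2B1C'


Scanning runs left to right:
  i=0: run of 'F' x 2 -> '2F'
  i=2: run of 'H' x 5 -> '5H'
  i=7: run of 'F' x 9 -> '9F'
  i=16: run of 'G' x 3 -> '3G'
  i=19: run of 'B' x 3 -> '3B'

RLE = 2F5H9F3G3B


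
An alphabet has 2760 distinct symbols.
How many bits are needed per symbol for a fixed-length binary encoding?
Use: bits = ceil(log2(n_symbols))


log2(2760) = 11.4305
Bracket: 2^11 = 2048 < 2760 <= 2^12 = 4096
So ceil(log2(2760)) = 12

bits = ceil(log2(2760)) = ceil(11.4305) = 12 bits


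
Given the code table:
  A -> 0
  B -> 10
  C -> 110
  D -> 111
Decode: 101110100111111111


Decoding:
10 -> B
111 -> D
0 -> A
10 -> B
0 -> A
111 -> D
111 -> D
111 -> D


Result: BDABADDD


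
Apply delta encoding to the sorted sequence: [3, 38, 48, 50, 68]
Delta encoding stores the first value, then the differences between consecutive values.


First value: 3
Deltas:
  38 - 3 = 35
  48 - 38 = 10
  50 - 48 = 2
  68 - 50 = 18


Delta encoded: [3, 35, 10, 2, 18]


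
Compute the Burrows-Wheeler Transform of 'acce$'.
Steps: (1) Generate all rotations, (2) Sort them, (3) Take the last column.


Rotations (sorted):
  0: $acce -> last char: e
  1: acce$ -> last char: $
  2: cce$a -> last char: a
  3: ce$ac -> last char: c
  4: e$acc -> last char: c


BWT = e$acc


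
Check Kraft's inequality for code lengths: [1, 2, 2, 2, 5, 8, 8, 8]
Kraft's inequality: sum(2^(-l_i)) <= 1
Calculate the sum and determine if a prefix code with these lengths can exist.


Sum = 2^(-1) + 2^(-2) + 2^(-2) + 2^(-2) + 2^(-5) + 2^(-8) + 2^(-8) + 2^(-8)
    = 0.5 + 0.25 + 0.25 + 0.25 + 0.03125 + 0.00390625 + 0.00390625 + 0.00390625
    = 331/256 = 1.29296875
Since 1.29296875 > 1, Kraft's inequality is NOT satisfied.
A prefix code with these lengths CANNOT exist.

Kraft sum = 1.29296875. Not satisfied.


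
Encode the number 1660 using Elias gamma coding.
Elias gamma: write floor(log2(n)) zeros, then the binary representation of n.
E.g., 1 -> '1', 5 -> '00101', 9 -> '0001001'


num_bits = floor(log2(1660)) + 1 = 11
leading_zeros = num_bits - 1 = 10
binary(1660) = 11001111100

Elias gamma(1660) = '0000000000' + '11001111100' = 000000000011001111100 (21 bits)


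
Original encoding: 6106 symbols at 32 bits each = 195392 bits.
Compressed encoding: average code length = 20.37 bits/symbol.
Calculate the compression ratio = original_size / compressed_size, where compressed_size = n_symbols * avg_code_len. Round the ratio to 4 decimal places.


original_size = n_symbols * orig_bits = 6106 * 32 = 195392 bits
compressed_size = n_symbols * avg_code_len = 6106 * 20.37 = 124379.22 bits
ratio = original_size / compressed_size = 195392 / 124379.22 = 1.5709

Compression ratio = 1.5709


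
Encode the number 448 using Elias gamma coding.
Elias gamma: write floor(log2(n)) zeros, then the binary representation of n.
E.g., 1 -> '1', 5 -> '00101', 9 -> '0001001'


num_bits = floor(log2(448)) + 1 = 9
leading_zeros = num_bits - 1 = 8
binary(448) = 111000000

Elias gamma(448) = '00000000' + '111000000' = 00000000111000000 (17 bits)


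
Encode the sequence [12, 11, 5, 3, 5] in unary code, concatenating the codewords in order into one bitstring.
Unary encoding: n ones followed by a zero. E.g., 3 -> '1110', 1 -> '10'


Encode each number as n ones followed by a terminating 0:
  12 -> 1111111111110 (13 bits)
  11 -> 111111111110 (12 bits)
  5 -> 111110 (6 bits)
  3 -> 1110 (4 bits)
  5 -> 111110 (6 bits)
Total length = 13 + 12 + 6 + 4 + 6 = 41 bits.

Unary([12, 11, 5, 3, 5]) = 11111111111101111111111101111101110111110 (41 bits)


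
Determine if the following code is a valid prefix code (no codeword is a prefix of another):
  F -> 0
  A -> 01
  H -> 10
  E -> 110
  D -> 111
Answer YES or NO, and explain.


Checking each pair (does one codeword prefix another?):
  F='0' vs A='01': prefix -- VIOLATION

NO -- this is NOT a valid prefix code. F (0) is a prefix of A (01).


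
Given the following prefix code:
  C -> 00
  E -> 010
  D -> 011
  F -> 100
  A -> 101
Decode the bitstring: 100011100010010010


Decoding step by step:
Bits 100 -> F
Bits 011 -> D
Bits 100 -> F
Bits 010 -> E
Bits 010 -> E
Bits 010 -> E


Decoded message: FDFEEE


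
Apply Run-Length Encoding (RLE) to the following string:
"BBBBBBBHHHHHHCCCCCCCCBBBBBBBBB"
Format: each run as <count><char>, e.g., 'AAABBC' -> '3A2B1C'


Scanning runs left to right:
  i=0: run of 'B' x 7 -> '7B'
  i=7: run of 'H' x 6 -> '6H'
  i=13: run of 'C' x 8 -> '8C'
  i=21: run of 'B' x 9 -> '9B'

RLE = 7B6H8C9B


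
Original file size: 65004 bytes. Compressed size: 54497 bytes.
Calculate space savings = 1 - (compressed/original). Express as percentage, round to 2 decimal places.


ratio = compressed/original = 54497/65004 = 0.838364
savings = 1 - ratio = 1 - 0.838364 = 0.161636
as a percentage: 0.161636 * 100 = 16.16%

Space savings = 1 - 54497/65004 = 16.16%


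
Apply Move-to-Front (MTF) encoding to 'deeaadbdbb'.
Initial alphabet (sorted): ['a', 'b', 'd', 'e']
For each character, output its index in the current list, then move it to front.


MTF encoding:
'd': index 2 in ['a', 'b', 'd', 'e'] -> ['d', 'a', 'b', 'e']
'e': index 3 in ['d', 'a', 'b', 'e'] -> ['e', 'd', 'a', 'b']
'e': index 0 in ['e', 'd', 'a', 'b'] -> ['e', 'd', 'a', 'b']
'a': index 2 in ['e', 'd', 'a', 'b'] -> ['a', 'e', 'd', 'b']
'a': index 0 in ['a', 'e', 'd', 'b'] -> ['a', 'e', 'd', 'b']
'd': index 2 in ['a', 'e', 'd', 'b'] -> ['d', 'a', 'e', 'b']
'b': index 3 in ['d', 'a', 'e', 'b'] -> ['b', 'd', 'a', 'e']
'd': index 1 in ['b', 'd', 'a', 'e'] -> ['d', 'b', 'a', 'e']
'b': index 1 in ['d', 'b', 'a', 'e'] -> ['b', 'd', 'a', 'e']
'b': index 0 in ['b', 'd', 'a', 'e'] -> ['b', 'd', 'a', 'e']


Output: [2, 3, 0, 2, 0, 2, 3, 1, 1, 0]


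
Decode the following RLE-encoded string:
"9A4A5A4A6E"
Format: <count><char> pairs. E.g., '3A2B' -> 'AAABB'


Expanding each <count><char> pair:
  9A -> 'AAAAAAAAA'
  4A -> 'AAAA'
  5A -> 'AAAAA'
  4A -> 'AAAA'
  6E -> 'EEEEEE'

Decoded = AAAAAAAAAAAAAAAAAAAAAAEEEEEE


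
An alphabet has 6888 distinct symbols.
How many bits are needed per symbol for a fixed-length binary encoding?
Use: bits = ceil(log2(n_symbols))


log2(6888) = 12.7499
Bracket: 2^12 = 4096 < 6888 <= 2^13 = 8192
So ceil(log2(6888)) = 13

bits = ceil(log2(6888)) = ceil(12.7499) = 13 bits


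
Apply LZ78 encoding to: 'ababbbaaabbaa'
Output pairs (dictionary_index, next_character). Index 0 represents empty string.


LZ78 encoding steps:
Dictionary: {0: ''}
Step 1: w='' (idx 0), next='a' -> output (0, 'a'), add 'a' as idx 1
Step 2: w='' (idx 0), next='b' -> output (0, 'b'), add 'b' as idx 2
Step 3: w='a' (idx 1), next='b' -> output (1, 'b'), add 'ab' as idx 3
Step 4: w='b' (idx 2), next='b' -> output (2, 'b'), add 'bb' as idx 4
Step 5: w='a' (idx 1), next='a' -> output (1, 'a'), add 'aa' as idx 5
Step 6: w='ab' (idx 3), next='b' -> output (3, 'b'), add 'abb' as idx 6
Step 7: w='aa' (idx 5), end of input -> output (5, '')


Encoded: [(0, 'a'), (0, 'b'), (1, 'b'), (2, 'b'), (1, 'a'), (3, 'b'), (5, '')]


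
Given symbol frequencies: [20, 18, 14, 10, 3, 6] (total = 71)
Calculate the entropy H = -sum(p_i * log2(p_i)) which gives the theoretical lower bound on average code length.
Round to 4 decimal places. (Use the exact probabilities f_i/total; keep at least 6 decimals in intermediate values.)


Per-symbol terms -p_i * log2(p_i) with p_i = f_i/71:
  p = 20/71 = 0.281690: log2(p) = -1.827819, -p*log2(p) = 0.514879
  p = 18/71 = 0.253521: log2(p) = -1.979822, -p*log2(p) = 0.501927
  p = 14/71 = 0.197183: log2(p) = -2.342392, -p*log2(p) = 0.461880
  p = 10/71 = 0.140845: log2(p) = -2.827819, -p*log2(p) = 0.398284
  p = 3/71 = 0.042254: log2(p) = -4.564785, -p*log2(p) = 0.192878
  p = 6/71 = 0.084507: log2(p) = -3.564785, -p*log2(p) = 0.301249
H = 0.514879 + 0.501927 + 0.461880 + 0.398284 + 0.192878 + 0.301249 = 2.371097

H = 2.3711 bits/symbol


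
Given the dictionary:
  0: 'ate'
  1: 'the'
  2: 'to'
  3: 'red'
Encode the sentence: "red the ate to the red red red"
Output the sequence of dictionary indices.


Look up each word in the dictionary:
  'red' -> 3
  'the' -> 1
  'ate' -> 0
  'to' -> 2
  'the' -> 1
  'red' -> 3
  'red' -> 3
  'red' -> 3

Encoded: [3, 1, 0, 2, 1, 3, 3, 3]


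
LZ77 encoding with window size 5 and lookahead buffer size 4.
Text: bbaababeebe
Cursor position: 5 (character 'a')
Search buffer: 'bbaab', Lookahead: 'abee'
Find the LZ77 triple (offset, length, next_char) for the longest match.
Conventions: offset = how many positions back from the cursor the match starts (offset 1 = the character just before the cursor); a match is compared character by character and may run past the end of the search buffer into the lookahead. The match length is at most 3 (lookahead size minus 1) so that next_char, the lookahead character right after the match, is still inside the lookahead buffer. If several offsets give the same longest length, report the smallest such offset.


Try each offset into the search buffer:
  offset=1 (pos 4, char 'b'): match length 0
  offset=2 (pos 3, char 'a'): match length 2
  offset=3 (pos 2, char 'a'): match length 1
  offset=4 (pos 1, char 'b'): match length 0
  offset=5 (pos 0, char 'b'): match length 0
Longest match has length 2 at offset 2.
next_char = character at position 5 + 2 = 7 -> 'e'

Best match: offset=2, length=2 (matching 'ab' starting at position 3)
LZ77 triple: (2, 2, 'e')


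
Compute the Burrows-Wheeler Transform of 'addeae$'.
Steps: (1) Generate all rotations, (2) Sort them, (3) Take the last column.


Rotations (sorted):
  0: $addeae -> last char: e
  1: addeae$ -> last char: $
  2: ae$adde -> last char: e
  3: ddeae$a -> last char: a
  4: deae$ad -> last char: d
  5: e$addea -> last char: a
  6: eae$add -> last char: d


BWT = e$eadad


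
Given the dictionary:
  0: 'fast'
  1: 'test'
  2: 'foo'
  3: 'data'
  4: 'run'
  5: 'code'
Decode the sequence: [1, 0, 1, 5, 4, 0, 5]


Look up each index in the dictionary:
  1 -> 'test'
  0 -> 'fast'
  1 -> 'test'
  5 -> 'code'
  4 -> 'run'
  0 -> 'fast'
  5 -> 'code'

Decoded: "test fast test code run fast code"


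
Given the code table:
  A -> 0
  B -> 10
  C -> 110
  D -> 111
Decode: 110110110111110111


Decoding:
110 -> C
110 -> C
110 -> C
111 -> D
110 -> C
111 -> D


Result: CCCDCD


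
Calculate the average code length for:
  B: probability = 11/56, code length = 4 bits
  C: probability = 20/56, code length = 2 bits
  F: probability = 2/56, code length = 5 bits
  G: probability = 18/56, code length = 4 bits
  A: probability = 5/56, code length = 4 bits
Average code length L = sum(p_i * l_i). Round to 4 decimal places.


Weighted contributions p_i * l_i:
  B: (11/56) * 4 = 44/56
  C: (20/56) * 2 = 40/56
  F: (2/56) * 5 = 10/56
  G: (18/56) * 4 = 72/56
  A: (5/56) * 4 = 20/56
Sum = (44 + 40 + 10 + 72 + 20)/56 = 186/56

L = 186/56 = 3.3214 bits/symbol


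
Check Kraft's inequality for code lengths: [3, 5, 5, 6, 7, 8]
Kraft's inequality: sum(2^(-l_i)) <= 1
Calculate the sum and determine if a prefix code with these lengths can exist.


Sum = 2^(-3) + 2^(-5) + 2^(-5) + 2^(-6) + 2^(-7) + 2^(-8)
    = 0.125 + 0.03125 + 0.03125 + 0.015625 + 0.0078125 + 0.00390625
    = 55/256 = 0.21484375
Since 0.21484375 <= 1, Kraft's inequality IS satisfied.
A prefix code with these lengths CAN exist.

Kraft sum = 0.21484375. Satisfied.


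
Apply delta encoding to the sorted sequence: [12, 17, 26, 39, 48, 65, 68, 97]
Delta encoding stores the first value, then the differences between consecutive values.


First value: 12
Deltas:
  17 - 12 = 5
  26 - 17 = 9
  39 - 26 = 13
  48 - 39 = 9
  65 - 48 = 17
  68 - 65 = 3
  97 - 68 = 29


Delta encoded: [12, 5, 9, 13, 9, 17, 3, 29]


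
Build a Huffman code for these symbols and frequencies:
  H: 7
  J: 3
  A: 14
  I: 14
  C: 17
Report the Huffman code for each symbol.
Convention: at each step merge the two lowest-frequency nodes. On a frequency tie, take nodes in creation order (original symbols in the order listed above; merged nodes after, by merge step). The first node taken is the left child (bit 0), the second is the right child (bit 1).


Huffman tree construction:
Step 1: Merge J(3) + H(7) = 10
Step 2: Merge (J+H)(10) + A(14) = 24
Step 3: Merge I(14) + C(17) = 31
Step 4: Merge ((J+H)+A)(24) + (I+C)(31) = 55
Read each symbol's code off the tree from the root (left child = 0, right child = 1).

Codes:
  H: 001 (length 3)
  J: 000 (length 3)
  A: 01 (length 2)
  I: 10 (length 2)
  C: 11 (length 2)
Average code length: 120/55 = 2.1818 bits/symbol


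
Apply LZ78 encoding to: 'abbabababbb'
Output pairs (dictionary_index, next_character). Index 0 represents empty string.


LZ78 encoding steps:
Dictionary: {0: ''}
Step 1: w='' (idx 0), next='a' -> output (0, 'a'), add 'a' as idx 1
Step 2: w='' (idx 0), next='b' -> output (0, 'b'), add 'b' as idx 2
Step 3: w='b' (idx 2), next='a' -> output (2, 'a'), add 'ba' as idx 3
Step 4: w='ba' (idx 3), next='b' -> output (3, 'b'), add 'bab' as idx 4
Step 5: w='a' (idx 1), next='b' -> output (1, 'b'), add 'ab' as idx 5
Step 6: w='b' (idx 2), next='b' -> output (2, 'b'), add 'bb' as idx 6


Encoded: [(0, 'a'), (0, 'b'), (2, 'a'), (3, 'b'), (1, 'b'), (2, 'b')]


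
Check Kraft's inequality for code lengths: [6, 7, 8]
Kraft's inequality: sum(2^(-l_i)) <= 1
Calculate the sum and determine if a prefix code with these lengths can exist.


Sum = 2^(-6) + 2^(-7) + 2^(-8)
    = 0.015625 + 0.0078125 + 0.00390625
    = 7/256 = 0.02734375
Since 0.02734375 <= 1, Kraft's inequality IS satisfied.
A prefix code with these lengths CAN exist.

Kraft sum = 0.02734375. Satisfied.


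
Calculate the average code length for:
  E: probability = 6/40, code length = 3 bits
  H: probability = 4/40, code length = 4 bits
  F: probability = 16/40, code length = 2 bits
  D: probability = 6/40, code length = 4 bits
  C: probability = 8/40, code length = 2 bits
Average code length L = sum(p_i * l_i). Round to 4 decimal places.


Weighted contributions p_i * l_i:
  E: (6/40) * 3 = 18/40
  H: (4/40) * 4 = 16/40
  F: (16/40) * 2 = 32/40
  D: (6/40) * 4 = 24/40
  C: (8/40) * 2 = 16/40
Sum = (18 + 16 + 32 + 24 + 16)/40 = 106/40

L = 106/40 = 2.6500 bits/symbol


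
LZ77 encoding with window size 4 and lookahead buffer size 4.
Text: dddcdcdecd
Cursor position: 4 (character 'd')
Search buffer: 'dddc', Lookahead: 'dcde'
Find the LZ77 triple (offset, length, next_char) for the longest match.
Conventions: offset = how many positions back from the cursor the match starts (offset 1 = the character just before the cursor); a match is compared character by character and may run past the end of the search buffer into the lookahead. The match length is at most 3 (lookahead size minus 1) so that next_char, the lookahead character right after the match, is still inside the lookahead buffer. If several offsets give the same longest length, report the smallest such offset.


Try each offset into the search buffer:
  offset=1 (pos 3, char 'c'): match length 0
  offset=2 (pos 2, char 'd'): match length 3
  offset=3 (pos 1, char 'd'): match length 1
  offset=4 (pos 0, char 'd'): match length 1
Longest match has length 3 at offset 2.
next_char = character at position 4 + 3 = 7 -> 'e'

Best match: offset=2, length=3 (matching 'dcd' starting at position 2)
LZ77 triple: (2, 3, 'e')


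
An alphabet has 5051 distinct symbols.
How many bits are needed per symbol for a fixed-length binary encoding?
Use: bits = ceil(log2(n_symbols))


log2(5051) = 12.3024
Bracket: 2^12 = 4096 < 5051 <= 2^13 = 8192
So ceil(log2(5051)) = 13

bits = ceil(log2(5051)) = ceil(12.3024) = 13 bits


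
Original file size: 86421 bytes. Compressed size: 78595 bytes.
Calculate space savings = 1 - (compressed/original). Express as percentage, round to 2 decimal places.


ratio = compressed/original = 78595/86421 = 0.909443
savings = 1 - ratio = 1 - 0.909443 = 0.090557
as a percentage: 0.090557 * 100 = 9.06%

Space savings = 1 - 78595/86421 = 9.06%


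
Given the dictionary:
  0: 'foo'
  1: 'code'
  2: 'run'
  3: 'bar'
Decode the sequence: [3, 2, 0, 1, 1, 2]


Look up each index in the dictionary:
  3 -> 'bar'
  2 -> 'run'
  0 -> 'foo'
  1 -> 'code'
  1 -> 'code'
  2 -> 'run'

Decoded: "bar run foo code code run"


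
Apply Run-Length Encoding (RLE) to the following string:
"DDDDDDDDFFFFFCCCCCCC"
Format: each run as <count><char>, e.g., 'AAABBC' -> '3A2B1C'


Scanning runs left to right:
  i=0: run of 'D' x 8 -> '8D'
  i=8: run of 'F' x 5 -> '5F'
  i=13: run of 'C' x 7 -> '7C'

RLE = 8D5F7C


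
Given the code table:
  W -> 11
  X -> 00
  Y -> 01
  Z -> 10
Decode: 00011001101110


Decoding:
00 -> X
01 -> Y
10 -> Z
01 -> Y
10 -> Z
11 -> W
10 -> Z


Result: XYZYZWZ


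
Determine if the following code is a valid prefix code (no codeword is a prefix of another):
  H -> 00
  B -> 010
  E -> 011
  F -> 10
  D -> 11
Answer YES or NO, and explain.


Checking each pair (does one codeword prefix another?):
  H='00' vs B='010': no prefix
  H='00' vs E='011': no prefix
  H='00' vs F='10': no prefix
  H='00' vs D='11': no prefix
  B='010' vs H='00': no prefix
  B='010' vs E='011': no prefix
  B='010' vs F='10': no prefix
  B='010' vs D='11': no prefix
  E='011' vs H='00': no prefix
  E='011' vs B='010': no prefix
  E='011' vs F='10': no prefix
  E='011' vs D='11': no prefix
  F='10' vs H='00': no prefix
  F='10' vs B='010': no prefix
  F='10' vs E='011': no prefix
  F='10' vs D='11': no prefix
  D='11' vs H='00': no prefix
  D='11' vs B='010': no prefix
  D='11' vs E='011': no prefix
  D='11' vs F='10': no prefix
No violation found over all pairs.

YES -- this is a valid prefix code. No codeword is a prefix of any other codeword.


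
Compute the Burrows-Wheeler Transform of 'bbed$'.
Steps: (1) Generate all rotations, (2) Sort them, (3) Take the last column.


Rotations (sorted):
  0: $bbed -> last char: d
  1: bbed$ -> last char: $
  2: bed$b -> last char: b
  3: d$bbe -> last char: e
  4: ed$bb -> last char: b


BWT = d$beb


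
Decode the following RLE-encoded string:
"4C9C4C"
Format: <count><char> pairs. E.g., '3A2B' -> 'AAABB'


Expanding each <count><char> pair:
  4C -> 'CCCC'
  9C -> 'CCCCCCCCC'
  4C -> 'CCCC'

Decoded = CCCCCCCCCCCCCCCCC


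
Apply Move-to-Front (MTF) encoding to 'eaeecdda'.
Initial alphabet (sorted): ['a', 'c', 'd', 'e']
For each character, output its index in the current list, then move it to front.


MTF encoding:
'e': index 3 in ['a', 'c', 'd', 'e'] -> ['e', 'a', 'c', 'd']
'a': index 1 in ['e', 'a', 'c', 'd'] -> ['a', 'e', 'c', 'd']
'e': index 1 in ['a', 'e', 'c', 'd'] -> ['e', 'a', 'c', 'd']
'e': index 0 in ['e', 'a', 'c', 'd'] -> ['e', 'a', 'c', 'd']
'c': index 2 in ['e', 'a', 'c', 'd'] -> ['c', 'e', 'a', 'd']
'd': index 3 in ['c', 'e', 'a', 'd'] -> ['d', 'c', 'e', 'a']
'd': index 0 in ['d', 'c', 'e', 'a'] -> ['d', 'c', 'e', 'a']
'a': index 3 in ['d', 'c', 'e', 'a'] -> ['a', 'd', 'c', 'e']


Output: [3, 1, 1, 0, 2, 3, 0, 3]


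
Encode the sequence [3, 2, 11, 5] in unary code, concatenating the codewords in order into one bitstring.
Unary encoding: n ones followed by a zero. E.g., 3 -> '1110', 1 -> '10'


Encode each number as n ones followed by a terminating 0:
  3 -> 1110 (4 bits)
  2 -> 110 (3 bits)
  11 -> 111111111110 (12 bits)
  5 -> 111110 (6 bits)
Total length = 4 + 3 + 12 + 6 = 25 bits.

Unary([3, 2, 11, 5]) = 1110110111111111110111110 (25 bits)


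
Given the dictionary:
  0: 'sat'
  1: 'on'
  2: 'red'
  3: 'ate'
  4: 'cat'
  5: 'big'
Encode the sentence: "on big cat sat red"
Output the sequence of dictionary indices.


Look up each word in the dictionary:
  'on' -> 1
  'big' -> 5
  'cat' -> 4
  'sat' -> 0
  'red' -> 2

Encoded: [1, 5, 4, 0, 2]


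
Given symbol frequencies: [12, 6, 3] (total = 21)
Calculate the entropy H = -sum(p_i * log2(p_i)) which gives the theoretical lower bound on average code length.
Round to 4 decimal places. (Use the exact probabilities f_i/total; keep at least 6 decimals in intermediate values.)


Per-symbol terms -p_i * log2(p_i) with p_i = f_i/21:
  p = 12/21 = 0.571429: log2(p) = -0.807355, -p*log2(p) = 0.461346
  p = 6/21 = 0.285714: log2(p) = -1.807355, -p*log2(p) = 0.516387
  p = 3/21 = 0.142857: log2(p) = -2.807355, -p*log2(p) = 0.401051
H = 0.461346 + 0.516387 + 0.401051 = 1.378784

H = 1.3788 bits/symbol


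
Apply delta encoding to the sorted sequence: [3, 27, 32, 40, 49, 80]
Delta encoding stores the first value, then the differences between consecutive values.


First value: 3
Deltas:
  27 - 3 = 24
  32 - 27 = 5
  40 - 32 = 8
  49 - 40 = 9
  80 - 49 = 31


Delta encoded: [3, 24, 5, 8, 9, 31]


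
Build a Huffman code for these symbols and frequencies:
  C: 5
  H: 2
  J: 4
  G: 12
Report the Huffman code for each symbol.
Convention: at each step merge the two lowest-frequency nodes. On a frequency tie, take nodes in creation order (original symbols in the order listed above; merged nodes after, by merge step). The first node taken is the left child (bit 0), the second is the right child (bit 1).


Huffman tree construction:
Step 1: Merge H(2) + J(4) = 6
Step 2: Merge C(5) + (H+J)(6) = 11
Step 3: Merge (C+(H+J))(11) + G(12) = 23
Read each symbol's code off the tree from the root (left child = 0, right child = 1).

Codes:
  C: 00 (length 2)
  H: 010 (length 3)
  J: 011 (length 3)
  G: 1 (length 1)
Average code length: 40/23 = 1.7391 bits/symbol


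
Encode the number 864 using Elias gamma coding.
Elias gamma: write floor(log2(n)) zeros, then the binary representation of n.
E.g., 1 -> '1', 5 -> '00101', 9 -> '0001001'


num_bits = floor(log2(864)) + 1 = 10
leading_zeros = num_bits - 1 = 9
binary(864) = 1101100000

Elias gamma(864) = '000000000' + '1101100000' = 0000000001101100000 (19 bits)
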